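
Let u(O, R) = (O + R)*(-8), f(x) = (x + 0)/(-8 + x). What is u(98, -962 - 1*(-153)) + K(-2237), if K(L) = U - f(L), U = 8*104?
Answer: 14635163/2245 ≈ 6519.0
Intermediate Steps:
f(x) = x/(-8 + x)
U = 832
u(O, R) = -8*O - 8*R
K(L) = 832 - L/(-8 + L)
u(98, -962 - 1*(-153)) + K(-2237) = (-8*98 - 8*(-962 - 1*(-153))) + (-6656 + 831*(-2237))/(-8 - 2237) = (-784 - 8*(-962 + 153)) + (-6656 - 1858947)/(-2245) = (-784 - 8*(-809)) - 1/2245*(-1865603) = (-784 + 6472) + 1865603/2245 = 5688 + 1865603/2245 = 14635163/2245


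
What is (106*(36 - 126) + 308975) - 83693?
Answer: 215742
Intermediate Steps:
(106*(36 - 126) + 308975) - 83693 = (106*(-90) + 308975) - 83693 = (-9540 + 308975) - 83693 = 299435 - 83693 = 215742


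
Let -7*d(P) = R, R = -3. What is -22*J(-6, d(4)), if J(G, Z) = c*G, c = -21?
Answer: -2772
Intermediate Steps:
d(P) = 3/7 (d(P) = -⅐*(-3) = 3/7)
J(G, Z) = -21*G
-22*J(-6, d(4)) = -(-462)*(-6) = -22*126 = -2772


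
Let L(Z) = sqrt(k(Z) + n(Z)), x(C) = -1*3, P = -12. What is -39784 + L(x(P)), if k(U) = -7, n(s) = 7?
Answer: -39784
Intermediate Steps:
x(C) = -3
L(Z) = 0 (L(Z) = sqrt(-7 + 7) = sqrt(0) = 0)
-39784 + L(x(P)) = -39784 + 0 = -39784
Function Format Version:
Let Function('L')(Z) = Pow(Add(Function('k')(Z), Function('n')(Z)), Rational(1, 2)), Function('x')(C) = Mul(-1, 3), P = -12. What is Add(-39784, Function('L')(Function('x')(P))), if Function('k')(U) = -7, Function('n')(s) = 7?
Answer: -39784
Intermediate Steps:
Function('x')(C) = -3
Function('L')(Z) = 0 (Function('L')(Z) = Pow(Add(-7, 7), Rational(1, 2)) = Pow(0, Rational(1, 2)) = 0)
Add(-39784, Function('L')(Function('x')(P))) = Add(-39784, 0) = -39784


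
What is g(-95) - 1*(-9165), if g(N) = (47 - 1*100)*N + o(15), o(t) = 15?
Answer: 14215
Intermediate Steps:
g(N) = 15 - 53*N (g(N) = (47 - 1*100)*N + 15 = (47 - 100)*N + 15 = -53*N + 15 = 15 - 53*N)
g(-95) - 1*(-9165) = (15 - 53*(-95)) - 1*(-9165) = (15 + 5035) + 9165 = 5050 + 9165 = 14215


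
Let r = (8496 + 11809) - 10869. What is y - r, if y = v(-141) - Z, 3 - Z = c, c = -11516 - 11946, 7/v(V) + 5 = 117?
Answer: -526415/16 ≈ -32901.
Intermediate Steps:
v(V) = 1/16 (v(V) = 7/(-5 + 117) = 7/112 = 7*(1/112) = 1/16)
c = -23462
r = 9436 (r = 20305 - 10869 = 9436)
Z = 23465 (Z = 3 - 1*(-23462) = 3 + 23462 = 23465)
y = -375439/16 (y = 1/16 - 1*23465 = 1/16 - 23465 = -375439/16 ≈ -23465.)
y - r = -375439/16 - 1*9436 = -375439/16 - 9436 = -526415/16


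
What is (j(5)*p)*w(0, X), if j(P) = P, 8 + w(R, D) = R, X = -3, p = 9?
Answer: -360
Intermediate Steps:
w(R, D) = -8 + R
(j(5)*p)*w(0, X) = (5*9)*(-8 + 0) = 45*(-8) = -360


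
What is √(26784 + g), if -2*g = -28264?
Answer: 2*√10229 ≈ 202.28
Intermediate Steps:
g = 14132 (g = -½*(-28264) = 14132)
√(26784 + g) = √(26784 + 14132) = √40916 = 2*√10229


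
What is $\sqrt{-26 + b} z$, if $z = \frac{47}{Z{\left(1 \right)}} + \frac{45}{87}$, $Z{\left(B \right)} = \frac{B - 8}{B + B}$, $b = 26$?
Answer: $0$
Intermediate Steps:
$Z{\left(B \right)} = \frac{-8 + B}{2 B}$
$z = - \frac{2621}{203}$ ($z = \frac{47}{\frac{1}{2} \cdot 1^{-1} \left(-8 + 1\right)} + \frac{45}{87} = \frac{47}{\frac{1}{2} \cdot 1 \left(-7\right)} + 45 \cdot \frac{1}{87} = \frac{47}{- \frac{7}{2}} + \frac{15}{29} = 47 \left(- \frac{2}{7}\right) + \frac{15}{29} = - \frac{94}{7} + \frac{15}{29} = - \frac{2621}{203} \approx -12.911$)
$\sqrt{-26 + b} z = \sqrt{-26 + 26} \left(- \frac{2621}{203}\right) = \sqrt{0} \left(- \frac{2621}{203}\right) = 0 \left(- \frac{2621}{203}\right) = 0$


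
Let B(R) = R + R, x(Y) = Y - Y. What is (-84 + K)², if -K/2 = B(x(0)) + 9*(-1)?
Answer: 4356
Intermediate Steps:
x(Y) = 0
B(R) = 2*R
K = 18 (K = -2*(2*0 + 9*(-1)) = -2*(0 - 9) = -2*(-9) = 18)
(-84 + K)² = (-84 + 18)² = (-66)² = 4356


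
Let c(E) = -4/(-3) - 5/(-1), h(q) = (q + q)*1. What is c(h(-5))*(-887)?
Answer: -16853/3 ≈ -5617.7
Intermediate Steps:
h(q) = 2*q (h(q) = (2*q)*1 = 2*q)
c(E) = 19/3 (c(E) = -4*(-⅓) - 5*(-1) = 4/3 + 5 = 19/3)
c(h(-5))*(-887) = (19/3)*(-887) = -16853/3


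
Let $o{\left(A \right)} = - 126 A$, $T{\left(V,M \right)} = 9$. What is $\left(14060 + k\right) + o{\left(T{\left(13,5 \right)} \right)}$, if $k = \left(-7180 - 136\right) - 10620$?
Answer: $-5010$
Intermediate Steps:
$k = -17936$ ($k = -7316 - 10620 = -17936$)
$\left(14060 + k\right) + o{\left(T{\left(13,5 \right)} \right)} = \left(14060 - 17936\right) - 1134 = -3876 - 1134 = -5010$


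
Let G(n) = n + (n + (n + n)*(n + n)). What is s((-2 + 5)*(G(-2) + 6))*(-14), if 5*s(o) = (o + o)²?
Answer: -163296/5 ≈ -32659.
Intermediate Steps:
G(n) = 2*n + 4*n² (G(n) = n + (n + (2*n)*(2*n)) = n + (n + 4*n²) = 2*n + 4*n²)
s(o) = 4*o²/5 (s(o) = (o + o)²/5 = (2*o)²/5 = (4*o²)/5 = 4*o²/5)
s((-2 + 5)*(G(-2) + 6))*(-14) = (4*((-2 + 5)*(2*(-2)*(1 + 2*(-2)) + 6))²/5)*(-14) = (4*(3*(2*(-2)*(1 - 4) + 6))²/5)*(-14) = (4*(3*(2*(-2)*(-3) + 6))²/5)*(-14) = (4*(3*(12 + 6))²/5)*(-14) = (4*(3*18)²/5)*(-14) = ((⅘)*54²)*(-14) = ((⅘)*2916)*(-14) = (11664/5)*(-14) = -163296/5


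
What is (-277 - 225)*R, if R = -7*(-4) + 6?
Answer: -17068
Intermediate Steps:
R = 34 (R = 28 + 6 = 34)
(-277 - 225)*R = (-277 - 225)*34 = -502*34 = -17068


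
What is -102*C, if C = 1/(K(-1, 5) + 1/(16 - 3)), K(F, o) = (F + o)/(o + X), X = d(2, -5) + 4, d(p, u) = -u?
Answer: -3094/11 ≈ -281.27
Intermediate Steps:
X = 9 (X = -1*(-5) + 4 = 5 + 4 = 9)
K(F, o) = (F + o)/(9 + o) (K(F, o) = (F + o)/(o + 9) = (F + o)/(9 + o))
C = 91/33 (C = 1/((-1 + 5)/(9 + 5) + 1/(16 - 3)) = 1/(4/14 + 1/13) = 1/((1/14)*4 + 1/13) = 1/(2/7 + 1/13) = 1/(33/91) = 91/33 ≈ 2.7576)
-102*C = -102*91/33 = -3094/11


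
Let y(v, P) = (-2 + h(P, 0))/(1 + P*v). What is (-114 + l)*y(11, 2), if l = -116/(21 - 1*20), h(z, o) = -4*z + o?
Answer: 100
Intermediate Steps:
h(z, o) = o - 4*z
y(v, P) = (-2 - 4*P)/(1 + P*v) (y(v, P) = (-2 + (0 - 4*P))/(1 + P*v) = (-2 - 4*P)/(1 + P*v))
l = -116 (l = -116/(21 - 20) = -116/1 = -116*1 = -116)
(-114 + l)*y(11, 2) = (-114 - 116)*(2*(-1 - 2*2)/(1 + 2*11)) = -460*(-1 - 4)/(1 + 22) = -460*(-5)/23 = -230*(-10/23) = 100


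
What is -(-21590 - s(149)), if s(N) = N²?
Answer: 43791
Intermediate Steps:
-(-21590 - s(149)) = -(-21590 - 1*149²) = -(-21590 - 1*22201) = -(-21590 - 22201) = -1*(-43791) = 43791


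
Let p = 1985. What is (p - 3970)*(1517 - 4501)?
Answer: 5923240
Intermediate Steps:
(p - 3970)*(1517 - 4501) = (1985 - 3970)*(1517 - 4501) = -1985*(-2984) = 5923240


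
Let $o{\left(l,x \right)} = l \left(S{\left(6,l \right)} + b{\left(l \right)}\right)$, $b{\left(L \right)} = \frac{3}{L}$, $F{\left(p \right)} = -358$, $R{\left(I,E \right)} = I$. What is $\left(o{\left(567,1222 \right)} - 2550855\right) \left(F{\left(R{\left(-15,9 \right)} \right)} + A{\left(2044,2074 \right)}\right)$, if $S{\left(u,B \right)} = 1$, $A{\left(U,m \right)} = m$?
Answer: $-4376289060$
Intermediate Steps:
$o{\left(l,x \right)} = l \left(1 + \frac{3}{l}\right)$
$\left(o{\left(567,1222 \right)} - 2550855\right) \left(F{\left(R{\left(-15,9 \right)} \right)} + A{\left(2044,2074 \right)}\right) = \left(\left(3 + 567\right) - 2550855\right) \left(-358 + 2074\right) = \left(570 - 2550855\right) 1716 = \left(-2550285\right) 1716 = -4376289060$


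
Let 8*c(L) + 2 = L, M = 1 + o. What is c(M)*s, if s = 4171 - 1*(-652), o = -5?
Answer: -14469/4 ≈ -3617.3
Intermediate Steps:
M = -4 (M = 1 - 5 = -4)
s = 4823 (s = 4171 + 652 = 4823)
c(L) = -¼ + L/8
c(M)*s = (-¼ + (⅛)*(-4))*4823 = (-¼ - ½)*4823 = -¾*4823 = -14469/4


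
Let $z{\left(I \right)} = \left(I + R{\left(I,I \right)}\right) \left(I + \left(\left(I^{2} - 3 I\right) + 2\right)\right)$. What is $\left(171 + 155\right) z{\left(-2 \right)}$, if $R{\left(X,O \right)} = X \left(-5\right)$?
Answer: $26080$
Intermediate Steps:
$R{\left(X,O \right)} = - 5 X$
$z{\left(I \right)} = - 4 I \left(2 + I^{2} - 2 I\right)$ ($z{\left(I \right)} = \left(I - 5 I\right) \left(I + \left(\left(I^{2} - 3 I\right) + 2\right)\right) = - 4 I \left(I + \left(2 + I^{2} - 3 I\right)\right) = - 4 I \left(2 + I^{2} - 2 I\right)$)
$\left(171 + 155\right) z{\left(-2 \right)} = \left(171 + 155\right) 4 \left(-2\right) \left(-2 - \left(-2\right)^{2} + 2 \left(-2\right)\right) = 326 \cdot 4 \left(-2\right) \left(-2 - 4 - 4\right) = 326 \cdot 4 \left(-2\right) \left(-10\right) = 326 \cdot 80 = 26080$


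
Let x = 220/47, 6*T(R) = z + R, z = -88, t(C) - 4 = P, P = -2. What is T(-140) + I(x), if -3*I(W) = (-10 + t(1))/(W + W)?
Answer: -6223/165 ≈ -37.715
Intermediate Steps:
t(C) = 2 (t(C) = 4 - 2 = 2)
T(R) = -44/3 + R/6 (T(R) = (-88 + R)/6 = -44/3 + R/6)
x = 220/47 (x = 220*(1/47) = 220/47 ≈ 4.6808)
I(W) = 4/(3*W) (I(W) = -(-10 + 2)/(3*(W + W)) = -(-8)/(3*(2*W)) = -(-8)*1/(2*W)/3 = -(-4)/(3*W) = 4/(3*W))
T(-140) + I(x) = (-44/3 + (⅙)*(-140)) + 4/(3*(220/47)) = (-44/3 - 70/3) + (4/3)*(47/220) = -38 + 47/165 = -6223/165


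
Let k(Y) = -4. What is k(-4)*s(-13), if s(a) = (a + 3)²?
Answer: -400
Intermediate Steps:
s(a) = (3 + a)²
k(-4)*s(-13) = -4*(3 - 13)² = -4*(-10)² = -4*100 = -400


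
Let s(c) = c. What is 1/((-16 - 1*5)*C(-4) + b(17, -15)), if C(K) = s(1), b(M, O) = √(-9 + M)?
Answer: -21/433 - 2*√2/433 ≈ -0.055031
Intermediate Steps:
C(K) = 1
1/((-16 - 1*5)*C(-4) + b(17, -15)) = 1/((-16 - 1*5)*1 + √(-9 + 17)) = 1/((-16 - 5)*1 + √8) = 1/(-21*1 + 2*√2) = 1/(-21 + 2*√2)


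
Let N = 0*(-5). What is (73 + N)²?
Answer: 5329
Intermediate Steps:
N = 0
(73 + N)² = (73 + 0)² = 73² = 5329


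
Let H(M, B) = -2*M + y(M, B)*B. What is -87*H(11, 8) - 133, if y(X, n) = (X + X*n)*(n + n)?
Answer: -1100683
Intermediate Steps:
y(X, n) = 2*n*(X + X*n) (y(X, n) = (X + X*n)*(2*n) = 2*n*(X + X*n))
H(M, B) = -2*M + 2*M*B²*(1 + B) (H(M, B) = -2*M + (2*M*B*(1 + B))*B = -2*M + (2*B*M*(1 + B))*B = -2*M + 2*M*B²*(1 + B))
-87*H(11, 8) - 133 = -174*11*(-1 + 8²*(1 + 8)) - 133 = -174*11*(-1 + 64*9) - 133 = -174*11*(-1 + 576) - 133 = -174*11*575 - 133 = -87*12650 - 133 = -1100550 - 133 = -1100683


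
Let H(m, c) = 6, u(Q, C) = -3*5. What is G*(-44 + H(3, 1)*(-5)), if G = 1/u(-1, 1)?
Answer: 74/15 ≈ 4.9333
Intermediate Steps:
u(Q, C) = -15
G = -1/15 (G = 1/(-15) = -1/15 ≈ -0.066667)
G*(-44 + H(3, 1)*(-5)) = -(-44 + 6*(-5))/15 = -(-44 - 30)/15 = -1/15*(-74) = 74/15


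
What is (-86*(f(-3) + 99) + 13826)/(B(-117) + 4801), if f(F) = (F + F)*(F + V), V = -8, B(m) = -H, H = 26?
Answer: -364/4775 ≈ -0.076230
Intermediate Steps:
B(m) = -26 (B(m) = -1*26 = -26)
f(F) = 2*F*(-8 + F) (f(F) = (F + F)*(F - 8) = (2*F)*(-8 + F) = 2*F*(-8 + F))
(-86*(f(-3) + 99) + 13826)/(B(-117) + 4801) = (-86*(2*(-3)*(-8 - 3) + 99) + 13826)/(-26 + 4801) = (-86*(2*(-3)*(-11) + 99) + 13826)/4775 = (-86*(66 + 99) + 13826)*(1/4775) = (-86*165 + 13826)*(1/4775) = (-14190 + 13826)*(1/4775) = -364*1/4775 = -364/4775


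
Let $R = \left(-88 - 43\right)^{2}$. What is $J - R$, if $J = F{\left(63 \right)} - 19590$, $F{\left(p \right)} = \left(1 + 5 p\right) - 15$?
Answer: $-36450$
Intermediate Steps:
$F{\left(p \right)} = -14 + 5 p$ ($F{\left(p \right)} = \left(1 + 5 p\right) - 15 = -14 + 5 p$)
$J = -19289$ ($J = \left(-14 + 5 \cdot 63\right) - 19590 = \left(-14 + 315\right) - 19590 = 301 - 19590 = -19289$)
$R = 17161$ ($R = \left(-131\right)^{2} = 17161$)
$J - R = -19289 - 17161 = -36450$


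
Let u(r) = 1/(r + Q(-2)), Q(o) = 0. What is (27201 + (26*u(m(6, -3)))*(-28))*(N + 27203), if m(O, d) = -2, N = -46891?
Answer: -542699720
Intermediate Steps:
u(r) = 1/r (u(r) = 1/(r + 0) = 1/r)
(27201 + (26*u(m(6, -3)))*(-28))*(N + 27203) = (27201 + (26/(-2))*(-28))*(-46891 + 27203) = (27201 + (26*(-½))*(-28))*(-19688) = (27201 - 13*(-28))*(-19688) = (27201 + 364)*(-19688) = 27565*(-19688) = -542699720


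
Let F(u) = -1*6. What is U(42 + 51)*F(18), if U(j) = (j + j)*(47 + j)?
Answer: -156240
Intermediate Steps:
F(u) = -6
U(j) = 2*j*(47 + j) (U(j) = (2*j)*(47 + j) = 2*j*(47 + j))
U(42 + 51)*F(18) = (2*(42 + 51)*(47 + (42 + 51)))*(-6) = (2*93*(47 + 93))*(-6) = (2*93*140)*(-6) = 26040*(-6) = -156240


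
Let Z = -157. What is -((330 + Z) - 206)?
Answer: 33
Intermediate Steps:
-((330 + Z) - 206) = -((330 - 157) - 206) = -(173 - 206) = -1*(-33) = 33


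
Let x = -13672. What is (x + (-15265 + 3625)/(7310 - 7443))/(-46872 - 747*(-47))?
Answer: 1806736/1564479 ≈ 1.1548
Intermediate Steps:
(x + (-15265 + 3625)/(7310 - 7443))/(-46872 - 747*(-47)) = (-13672 + (-15265 + 3625)/(7310 - 7443))/(-46872 - 747*(-47)) = (-13672 - 11640/(-133))/(-46872 + 35109) = (-13672 - 11640*(-1/133))/(-11763) = (-13672 + 11640/133)*(-1/11763) = -1806736/133*(-1/11763) = 1806736/1564479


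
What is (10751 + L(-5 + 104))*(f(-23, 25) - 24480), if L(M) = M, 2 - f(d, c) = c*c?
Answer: -272367550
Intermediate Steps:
f(d, c) = 2 - c² (f(d, c) = 2 - c*c = 2 - c²)
(10751 + L(-5 + 104))*(f(-23, 25) - 24480) = (10751 + (-5 + 104))*((2 - 1*25²) - 24480) = (10751 + 99)*((2 - 1*625) - 24480) = 10850*((2 - 625) - 24480) = 10850*(-623 - 24480) = 10850*(-25103) = -272367550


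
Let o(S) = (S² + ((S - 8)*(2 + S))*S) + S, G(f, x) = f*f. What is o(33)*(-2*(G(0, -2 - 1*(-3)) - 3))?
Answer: 179982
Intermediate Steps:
G(f, x) = f²
o(S) = S + S² + S*(-8 + S)*(2 + S) (o(S) = (S² + ((-8 + S)*(2 + S))*S) + S = (S² + S*(-8 + S)*(2 + S)) + S = S + S² + S*(-8 + S)*(2 + S))
o(33)*(-2*(G(0, -2 - 1*(-3)) - 3)) = (33*(-15 + 33² - 5*33))*(-2*(0² - 3)) = (33*(-15 + 1089 - 165))*(-2*(0 - 3)) = (33*909)*(-2*(-3)) = 29997*6 = 179982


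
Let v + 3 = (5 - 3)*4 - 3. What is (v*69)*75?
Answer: 10350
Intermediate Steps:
v = 2 (v = -3 + ((5 - 3)*4 - 3) = -3 + (2*4 - 3) = -3 + (8 - 3) = -3 + 5 = 2)
(v*69)*75 = (2*69)*75 = 138*75 = 10350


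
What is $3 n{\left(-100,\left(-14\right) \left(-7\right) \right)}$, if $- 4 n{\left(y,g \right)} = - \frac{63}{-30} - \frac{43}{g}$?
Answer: $- \frac{1221}{980} \approx -1.2459$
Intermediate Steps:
$n{\left(y,g \right)} = - \frac{21}{40} + \frac{43}{4 g}$ ($n{\left(y,g \right)} = - \frac{- \frac{63}{-30} - \frac{43}{g}}{4} = - \frac{\left(-63\right) \left(- \frac{1}{30}\right) - \frac{43}{g}}{4} = - \frac{\frac{21}{10} - \frac{43}{g}}{4} = - \frac{21}{40} + \frac{43}{4 g}$)
$3 n{\left(-100,\left(-14\right) \left(-7\right) \right)} = 3 \frac{430 - 21 \left(\left(-14\right) \left(-7\right)\right)}{40 \left(\left(-14\right) \left(-7\right)\right)} = 3 \frac{430 - 2058}{40 \cdot 98} = 3 \cdot \frac{1}{40} \cdot \frac{1}{98} \left(430 - 2058\right) = 3 \cdot \frac{1}{40} \cdot \frac{1}{98} \left(-1628\right) = 3 \left(- \frac{407}{980}\right) = - \frac{1221}{980}$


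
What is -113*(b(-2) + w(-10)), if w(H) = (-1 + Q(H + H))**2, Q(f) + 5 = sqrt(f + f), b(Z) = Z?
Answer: 678 + 2712*I*sqrt(10) ≈ 678.0 + 8576.1*I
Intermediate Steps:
Q(f) = -5 + sqrt(2)*sqrt(f) (Q(f) = -5 + sqrt(f + f) = -5 + sqrt(2*f) = -5 + sqrt(2)*sqrt(f))
w(H) = (-6 + 2*sqrt(H))**2 (w(H) = (-1 + (-5 + sqrt(2)*sqrt(H + H)))**2 = (-1 + (-5 + sqrt(2)*sqrt(2*H)))**2 = (-1 + (-5 + sqrt(2)*(sqrt(2)*sqrt(H))))**2 = (-1 + (-5 + 2*sqrt(H)))**2 = (-6 + 2*sqrt(H))**2)
-113*(b(-2) + w(-10)) = -113*(-2 + 4*(-3 + sqrt(-10))**2) = -113*(-2 + 4*(-3 + I*sqrt(10))**2) = 226 - 452*(-3 + I*sqrt(10))**2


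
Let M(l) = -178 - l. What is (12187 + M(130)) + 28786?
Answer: 40665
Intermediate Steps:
(12187 + M(130)) + 28786 = (12187 + (-178 - 1*130)) + 28786 = (12187 + (-178 - 130)) + 28786 = (12187 - 308) + 28786 = 11879 + 28786 = 40665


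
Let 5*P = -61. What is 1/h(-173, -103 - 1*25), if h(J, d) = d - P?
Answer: -5/579 ≈ -0.0086356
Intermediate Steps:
P = -61/5 (P = (⅕)*(-61) = -61/5 ≈ -12.200)
h(J, d) = 61/5 + d (h(J, d) = d - 1*(-61/5) = d + 61/5 = 61/5 + d)
1/h(-173, -103 - 1*25) = 1/(61/5 + (-103 - 1*25)) = 1/(61/5 + (-103 - 25)) = 1/(61/5 - 128) = 1/(-579/5) = -5/579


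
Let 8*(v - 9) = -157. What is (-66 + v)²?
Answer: 375769/64 ≈ 5871.4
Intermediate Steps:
v = -85/8 (v = 9 + (⅛)*(-157) = 9 - 157/8 = -85/8 ≈ -10.625)
(-66 + v)² = (-66 - 85/8)² = (-613/8)² = 375769/64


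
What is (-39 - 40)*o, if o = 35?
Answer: -2765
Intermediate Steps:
(-39 - 40)*o = (-39 - 40)*35 = -79*35 = -2765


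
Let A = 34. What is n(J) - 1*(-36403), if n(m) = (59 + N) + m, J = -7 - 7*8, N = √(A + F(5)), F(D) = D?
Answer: 36399 + √39 ≈ 36405.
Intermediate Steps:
N = √39 (N = √(34 + 5) = √39 ≈ 6.2450)
J = -63 (J = -7 - 56 = -63)
n(m) = 59 + m + √39 (n(m) = (59 + √39) + m = 59 + m + √39)
n(J) - 1*(-36403) = (59 - 63 + √39) - 1*(-36403) = (-4 + √39) + 36403 = 36399 + √39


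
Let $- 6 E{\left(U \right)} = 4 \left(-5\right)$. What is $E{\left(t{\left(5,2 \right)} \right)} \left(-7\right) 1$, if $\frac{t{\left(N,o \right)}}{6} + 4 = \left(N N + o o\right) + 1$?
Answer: $- \frac{70}{3} \approx -23.333$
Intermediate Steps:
$t{\left(N,o \right)} = -18 + 6 N^{2} + 6 o^{2}$ ($t{\left(N,o \right)} = -24 + 6 \left(\left(N N + o o\right) + 1\right) = -24 + 6 \left(\left(N^{2} + o^{2}\right) + 1\right) = -24 + 6 \left(1 + N^{2} + o^{2}\right) = -24 + \left(6 + 6 N^{2} + 6 o^{2}\right) = -18 + 6 N^{2} + 6 o^{2}$)
$E{\left(U \right)} = \frac{10}{3}$ ($E{\left(U \right)} = - \frac{4 \left(-5\right)}{6} = \left(- \frac{1}{6}\right) \left(-20\right) = \frac{10}{3}$)
$E{\left(t{\left(5,2 \right)} \right)} \left(-7\right) 1 = \frac{10}{3} \left(-7\right) 1 = \left(- \frac{70}{3}\right) 1 = - \frac{70}{3}$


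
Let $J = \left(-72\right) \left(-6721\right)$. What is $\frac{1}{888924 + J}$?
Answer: $\frac{1}{1372836} \approx 7.2842 \cdot 10^{-7}$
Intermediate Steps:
$J = 483912$
$\frac{1}{888924 + J} = \frac{1}{888924 + 483912} = \frac{1}{1372836}$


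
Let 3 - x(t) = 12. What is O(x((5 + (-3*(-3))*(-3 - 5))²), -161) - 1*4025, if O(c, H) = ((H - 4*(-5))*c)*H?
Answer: -208334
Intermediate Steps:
x(t) = -9 (x(t) = 3 - 1*12 = 3 - 12 = -9)
O(c, H) = H*c*(20 + H) (O(c, H) = ((H + 20)*c)*H = ((20 + H)*c)*H = (c*(20 + H))*H = H*c*(20 + H))
O(x((5 + (-3*(-3))*(-3 - 5))²), -161) - 1*4025 = -161*(-9)*(20 - 161) - 1*4025 = -161*(-9)*(-141) - 4025 = -204309 - 4025 = -208334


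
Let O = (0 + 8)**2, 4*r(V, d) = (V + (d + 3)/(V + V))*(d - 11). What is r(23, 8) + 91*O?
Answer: 1068409/184 ≈ 5806.6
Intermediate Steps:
r(V, d) = (-11 + d)*(V + (3 + d)/(2*V))/4 (r(V, d) = ((V + (d + 3)/(V + V))*(d - 11))/4 = ((V + (3 + d)/((2*V)))*(-11 + d))/4 = ((V + (3 + d)*(1/(2*V)))*(-11 + d))/4 = ((V + (3 + d)/(2*V))*(-11 + d))/4 = ((-11 + d)*(V + (3 + d)/(2*V)))/4 = (-11 + d)*(V + (3 + d)/(2*V))/4)
O = 64 (O = 8**2 = 64)
r(23, 8) + 91*O = (1/8)*(-33 + 8**2 - 8*8 + 2*23**2*(-11 + 8))/23 + 91*64 = (1/8)*(1/23)*(-33 + 64 - 64 + 2*529*(-3)) + 5824 = (1/8)*(1/23)*(-33 + 64 - 64 - 3174) + 5824 = (1/8)*(1/23)*(-3207) + 5824 = -3207/184 + 5824 = 1068409/184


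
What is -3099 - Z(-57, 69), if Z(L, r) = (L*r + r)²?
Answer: -14933595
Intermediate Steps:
Z(L, r) = (r + L*r)²
-3099 - Z(-57, 69) = -3099 - 69²*(1 - 57)² = -3099 - 4761*(-56)² = -3099 - 4761*3136 = -3099 - 1*14930496 = -3099 - 14930496 = -14933595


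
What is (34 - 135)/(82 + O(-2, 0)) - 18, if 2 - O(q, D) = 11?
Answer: -1415/73 ≈ -19.384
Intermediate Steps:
O(q, D) = -9 (O(q, D) = 2 - 1*11 = 2 - 11 = -9)
(34 - 135)/(82 + O(-2, 0)) - 18 = (34 - 135)/(82 - 9) - 18 = -101/73 - 18 = -1415/73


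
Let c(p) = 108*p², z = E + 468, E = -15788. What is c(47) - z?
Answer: 253892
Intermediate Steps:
z = -15320 (z = -15788 + 468 = -15320)
c(47) - z = 108*47² - 1*(-15320) = 108*2209 + 15320 = 238572 + 15320 = 253892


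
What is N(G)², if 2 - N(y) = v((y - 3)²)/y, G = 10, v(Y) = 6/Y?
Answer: 237169/60025 ≈ 3.9512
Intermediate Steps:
N(y) = 2 - 6/(y*(-3 + y)²) (N(y) = 2 - 6/((y - 3)²)/y = 2 - 6/((-3 + y)²)/y = 2 - 6/(-3 + y)²/y = 2 - 6/(y*(-3 + y)²))
N(G)² = (2 - 6/(10*(-3 + 10)²))² = (2 - 6*⅒/7²)² = (2 - 6*⅒*1/49)² = (2 - 3/245)² = (487/245)² = 237169/60025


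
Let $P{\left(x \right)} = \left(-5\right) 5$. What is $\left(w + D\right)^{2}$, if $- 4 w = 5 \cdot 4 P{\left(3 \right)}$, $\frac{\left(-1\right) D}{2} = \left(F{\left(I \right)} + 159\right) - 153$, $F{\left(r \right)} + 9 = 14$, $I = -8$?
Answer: $10609$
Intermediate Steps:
$F{\left(r \right)} = 5$ ($F{\left(r \right)} = -9 + 14 = 5$)
$P{\left(x \right)} = -25$
$D = -22$ ($D = - 2 \left(\left(5 + 159\right) - 153\right) = - 2 \left(164 - 153\right) = \left(-2\right) 11 = -22$)
$w = 125$ ($w = - \frac{5 \cdot 4 \left(-25\right)}{4} = - \frac{20 \left(-25\right)}{4} = \left(- \frac{1}{4}\right) \left(-500\right) = 125$)
$\left(w + D\right)^{2} = \left(125 - 22\right)^{2} = 103^{2} = 10609$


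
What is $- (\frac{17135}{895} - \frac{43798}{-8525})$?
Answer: $- \frac{37055017}{1525975} \approx -24.283$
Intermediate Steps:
$- (\frac{17135}{895} - \frac{43798}{-8525}) = - (17135 \cdot \frac{1}{895} - - \frac{43798}{8525}) = - (\frac{3427}{179} + \frac{43798}{8525}) = \left(-1\right) \frac{37055017}{1525975} = - \frac{37055017}{1525975}$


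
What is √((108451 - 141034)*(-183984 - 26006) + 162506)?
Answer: 2*√1710566669 ≈ 82718.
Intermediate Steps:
√((108451 - 141034)*(-183984 - 26006) + 162506) = √(-32583*(-209990) + 162506) = √(6842104170 + 162506) = √6842266676 = 2*√1710566669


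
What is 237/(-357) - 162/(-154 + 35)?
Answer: 83/119 ≈ 0.69748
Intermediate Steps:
237/(-357) - 162/(-154 + 35) = 237*(-1/357) - 162/(-119) = -79/119 - 162*(-1/119) = -79/119 + 162/119 = 83/119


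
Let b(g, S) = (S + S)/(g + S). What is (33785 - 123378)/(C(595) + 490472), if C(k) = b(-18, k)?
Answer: -51695161/283003534 ≈ -0.18267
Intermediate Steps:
b(g, S) = 2*S/(S + g) (b(g, S) = (2*S)/(S + g) = 2*S/(S + g))
C(k) = 2*k/(-18 + k) (C(k) = 2*k/(k - 18) = 2*k/(-18 + k))
(33785 - 123378)/(C(595) + 490472) = (33785 - 123378)/(2*595/(-18 + 595) + 490472) = -89593/(2*595/577 + 490472) = -89593/(2*595*(1/577) + 490472) = -89593/(1190/577 + 490472) = -89593/283003534/577 = -89593*577/283003534 = -51695161/283003534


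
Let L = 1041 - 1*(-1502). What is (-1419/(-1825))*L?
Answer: 3608517/1825 ≈ 1977.3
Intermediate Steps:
L = 2543 (L = 1041 + 1502 = 2543)
(-1419/(-1825))*L = -1419/(-1825)*2543 = -1419*(-1/1825)*2543 = (1419/1825)*2543 = 3608517/1825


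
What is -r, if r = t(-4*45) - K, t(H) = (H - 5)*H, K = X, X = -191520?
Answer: -224820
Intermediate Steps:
K = -191520
t(H) = H*(-5 + H) (t(H) = (-5 + H)*H = H*(-5 + H))
r = 224820 (r = (-4*45)*(-5 - 4*45) - 1*(-191520) = -180*(-5 - 180) + 191520 = -180*(-185) + 191520 = 33300 + 191520 = 224820)
-r = -1*224820 = -224820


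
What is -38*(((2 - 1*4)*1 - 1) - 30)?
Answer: 1254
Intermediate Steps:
-38*(((2 - 1*4)*1 - 1) - 30) = -38*(((2 - 4)*1 - 1) - 30) = -38*((-2*1 - 1) - 30) = -38*((-2 - 1) - 30) = -38*(-3 - 30) = -38*(-33) = 1254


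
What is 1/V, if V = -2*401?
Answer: -1/802 ≈ -0.0012469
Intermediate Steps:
V = -802
1/V = 1/(-802) = -1/802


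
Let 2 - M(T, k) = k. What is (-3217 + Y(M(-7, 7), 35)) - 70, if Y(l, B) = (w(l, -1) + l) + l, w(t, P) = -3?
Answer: -3300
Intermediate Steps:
M(T, k) = 2 - k
Y(l, B) = -3 + 2*l (Y(l, B) = (-3 + l) + l = -3 + 2*l)
(-3217 + Y(M(-7, 7), 35)) - 70 = (-3217 + (-3 + 2*(2 - 1*7))) - 70 = (-3217 + (-3 + 2*(2 - 7))) - 70 = (-3217 + (-3 + 2*(-5))) - 70 = (-3217 + (-3 - 10)) - 70 = (-3217 - 13) - 70 = -3230 - 70 = -3300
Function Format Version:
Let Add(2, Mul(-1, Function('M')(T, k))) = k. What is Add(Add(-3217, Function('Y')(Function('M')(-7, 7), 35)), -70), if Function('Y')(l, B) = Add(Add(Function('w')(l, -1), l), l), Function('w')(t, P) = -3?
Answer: -3300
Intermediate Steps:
Function('M')(T, k) = Add(2, Mul(-1, k))
Function('Y')(l, B) = Add(-3, Mul(2, l)) (Function('Y')(l, B) = Add(Add(-3, l), l) = Add(-3, Mul(2, l)))
Add(Add(-3217, Function('Y')(Function('M')(-7, 7), 35)), -70) = Add(Add(-3217, Add(-3, Mul(2, Add(2, Mul(-1, 7))))), -70) = Add(Add(-3217, Add(-3, Mul(2, Add(2, -7)))), -70) = Add(Add(-3217, Add(-3, Mul(2, -5))), -70) = Add(Add(-3217, Add(-3, -10)), -70) = Add(Add(-3217, -13), -70) = Add(-3230, -70) = -3300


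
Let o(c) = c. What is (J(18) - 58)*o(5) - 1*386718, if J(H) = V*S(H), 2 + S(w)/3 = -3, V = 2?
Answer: -387158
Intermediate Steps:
S(w) = -15 (S(w) = -6 + 3*(-3) = -6 - 9 = -15)
J(H) = -30 (J(H) = 2*(-15) = -30)
(J(18) - 58)*o(5) - 1*386718 = (-30 - 58)*5 - 1*386718 = -88*5 - 386718 = -440 - 386718 = -387158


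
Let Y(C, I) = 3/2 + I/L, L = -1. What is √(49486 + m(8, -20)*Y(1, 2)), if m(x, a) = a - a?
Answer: √49486 ≈ 222.45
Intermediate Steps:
Y(C, I) = 3/2 - I (Y(C, I) = 3/2 + I/(-1) = 3*(½) + I*(-1) = 3/2 - I)
m(x, a) = 0
√(49486 + m(8, -20)*Y(1, 2)) = √(49486 + 0*(3/2 - 1*2)) = √(49486 + 0*(3/2 - 2)) = √(49486 + 0*(-½)) = √(49486 + 0) = √49486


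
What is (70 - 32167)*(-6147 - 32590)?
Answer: 1243341489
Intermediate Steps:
(70 - 32167)*(-6147 - 32590) = -32097*(-38737) = 1243341489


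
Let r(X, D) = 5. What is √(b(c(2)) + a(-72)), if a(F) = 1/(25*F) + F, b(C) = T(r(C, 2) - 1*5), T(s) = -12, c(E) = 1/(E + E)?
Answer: I*√302402/60 ≈ 9.1652*I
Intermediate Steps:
c(E) = 1/(2*E)
b(C) = -12
a(F) = F + 1/(25*F) (a(F) = 1/(25*F) + F = F + 1/(25*F))
√(b(c(2)) + a(-72)) = √(-12 + (-72 + (1/25)/(-72))) = √(-12 + (-72 + (1/25)*(-1/72))) = √(-12 + (-72 - 1/1800)) = √(-12 - 129601/1800) = √(-151201/1800) = I*√302402/60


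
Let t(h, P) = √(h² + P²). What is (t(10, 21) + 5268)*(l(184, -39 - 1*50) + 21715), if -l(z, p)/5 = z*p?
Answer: 545738460 + 103595*√541 ≈ 5.4815e+8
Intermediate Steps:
l(z, p) = -5*p*z (l(z, p) = -5*z*p = -5*p*z)
t(h, P) = √(P² + h²)
(t(10, 21) + 5268)*(l(184, -39 - 1*50) + 21715) = (√(21² + 10²) + 5268)*(-5*(-39 - 1*50)*184 + 21715) = (√(441 + 100) + 5268)*(-5*(-39 - 50)*184 + 21715) = (√541 + 5268)*(-5*(-89)*184 + 21715) = (5268 + √541)*(81880 + 21715) = (5268 + √541)*103595 = 545738460 + 103595*√541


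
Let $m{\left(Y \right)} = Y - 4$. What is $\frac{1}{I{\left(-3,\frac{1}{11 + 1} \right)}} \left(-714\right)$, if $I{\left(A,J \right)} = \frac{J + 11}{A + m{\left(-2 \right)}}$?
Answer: $\frac{11016}{19} \approx 579.79$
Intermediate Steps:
$m{\left(Y \right)} = -4 + Y$
$I{\left(A,J \right)} = \frac{11 + J}{-6 + A}$ ($I{\left(A,J \right)} = \frac{J + 11}{A - 6} = \frac{11 + J}{A - 6} = \frac{11 + J}{-6 + A}$)
$\frac{1}{I{\left(-3,\frac{1}{11 + 1} \right)}} \left(-714\right) = \frac{1}{\frac{1}{-6 - 3} \left(11 + \frac{1}{11 + 1}\right)} \left(-714\right) = \frac{1}{\frac{1}{-9} \left(11 + \frac{1}{12}\right)} \left(-714\right) = \frac{1}{\left(- \frac{1}{9}\right) \left(11 + \frac{1}{12}\right)} \left(-714\right) = \frac{1}{\left(- \frac{1}{9}\right) \frac{133}{12}} \left(-714\right) = \frac{1}{- \frac{133}{108}} \left(-714\right) = \left(- \frac{108}{133}\right) \left(-714\right) = \frac{11016}{19}$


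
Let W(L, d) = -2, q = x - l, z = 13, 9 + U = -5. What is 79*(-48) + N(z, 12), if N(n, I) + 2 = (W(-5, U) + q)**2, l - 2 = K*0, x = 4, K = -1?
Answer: -3794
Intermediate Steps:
U = -14 (U = -9 - 5 = -14)
l = 2 (l = 2 - 1*0 = 2 + 0 = 2)
q = 2 (q = 4 - 1*2 = 4 - 2 = 2)
N(n, I) = -2 (N(n, I) = -2 + (-2 + 2)**2 = -2 + 0**2 = -2 + 0 = -2)
79*(-48) + N(z, 12) = 79*(-48) - 2 = -3792 - 2 = -3794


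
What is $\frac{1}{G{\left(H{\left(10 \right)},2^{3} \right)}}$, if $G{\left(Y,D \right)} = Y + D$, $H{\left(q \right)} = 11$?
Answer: $\frac{1}{19} \approx 0.052632$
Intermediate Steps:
$G{\left(Y,D \right)} = D + Y$
$\frac{1}{G{\left(H{\left(10 \right)},2^{3} \right)}} = \frac{1}{2^{3} + 11} = \frac{1}{8 + 11} = \frac{1}{19}$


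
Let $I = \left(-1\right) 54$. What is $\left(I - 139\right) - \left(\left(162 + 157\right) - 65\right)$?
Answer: $-447$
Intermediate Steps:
$I = -54$
$\left(I - 139\right) - \left(\left(162 + 157\right) - 65\right) = \left(-54 - 139\right) - \left(\left(162 + 157\right) - 65\right) = -193 - \left(319 - 65\right) = -193 - 254 = -447$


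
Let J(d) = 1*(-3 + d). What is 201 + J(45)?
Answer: 243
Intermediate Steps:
J(d) = -3 + d
201 + J(45) = 201 + (-3 + 45) = 201 + 42 = 243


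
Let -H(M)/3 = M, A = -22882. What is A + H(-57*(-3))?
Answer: -23395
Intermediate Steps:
H(M) = -3*M
A + H(-57*(-3)) = -22882 - (-171)*(-3) = -22882 - 3*171 = -22882 - 513 = -23395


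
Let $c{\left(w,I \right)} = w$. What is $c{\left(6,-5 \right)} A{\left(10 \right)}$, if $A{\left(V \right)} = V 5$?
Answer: $300$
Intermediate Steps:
$A{\left(V \right)} = 5 V$
$c{\left(6,-5 \right)} A{\left(10 \right)} = 6 \cdot 5 \cdot 10 = 6 \cdot 50 = 300$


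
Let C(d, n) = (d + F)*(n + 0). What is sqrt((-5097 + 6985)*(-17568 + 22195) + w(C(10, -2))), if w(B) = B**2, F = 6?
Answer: 20*sqrt(21842) ≈ 2955.8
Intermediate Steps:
C(d, n) = n*(6 + d) (C(d, n) = (d + 6)*(n + 0) = (6 + d)*n = n*(6 + d))
sqrt((-5097 + 6985)*(-17568 + 22195) + w(C(10, -2))) = sqrt((-5097 + 6985)*(-17568 + 22195) + (-2*(6 + 10))**2) = sqrt(1888*4627 + (-2*16)**2) = sqrt(8735776 + (-32)**2) = sqrt(8735776 + 1024) = sqrt(8736800) = 20*sqrt(21842)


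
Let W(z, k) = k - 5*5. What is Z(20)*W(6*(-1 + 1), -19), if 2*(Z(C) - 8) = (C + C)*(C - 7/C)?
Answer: -17644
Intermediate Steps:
Z(C) = 8 + C*(C - 7/C) (Z(C) = 8 + ((C + C)*(C - 7/C))/2 = 8 + ((2*C)*(C - 7/C))/2 = 8 + (2*C*(C - 7/C))/2 = 8 + C*(C - 7/C))
W(z, k) = -25 + k (W(z, k) = k - 25 = -25 + k)
Z(20)*W(6*(-1 + 1), -19) = (1 + 20²)*(-25 - 19) = (1 + 400)*(-44) = 401*(-44) = -17644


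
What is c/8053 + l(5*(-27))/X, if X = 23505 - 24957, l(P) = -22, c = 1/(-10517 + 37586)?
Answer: 24220747/1598568818 ≈ 0.015152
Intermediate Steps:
c = 1/27069 ≈ 3.6943e-5
X = -1452
c/8053 + l(5*(-27))/X = (1/27069)/8053 - 22/(-1452) = (1/27069)*(1/8053) - 22*(-1/1452) = 1/217986657 + 1/66 = 24220747/1598568818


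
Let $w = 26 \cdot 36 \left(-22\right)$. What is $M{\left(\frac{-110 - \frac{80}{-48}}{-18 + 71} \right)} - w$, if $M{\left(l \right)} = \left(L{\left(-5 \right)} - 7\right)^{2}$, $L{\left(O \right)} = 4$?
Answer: $20601$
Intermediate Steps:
$w = -20592$ ($w = 936 \left(-22\right) = -20592$)
$M{\left(l \right)} = 9$ ($M{\left(l \right)} = \left(4 - 7\right)^{2} = \left(-3\right)^{2} = 9$)
$M{\left(\frac{-110 - \frac{80}{-48}}{-18 + 71} \right)} - w = 9 - -20592 = 9 + 20592 = 20601$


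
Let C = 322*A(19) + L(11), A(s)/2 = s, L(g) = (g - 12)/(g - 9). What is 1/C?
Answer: 2/24471 ≈ 8.1729e-5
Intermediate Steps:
L(g) = (-12 + g)/(-9 + g)
A(s) = 2*s
C = 24471/2 (C = 322*(2*19) + (-12 + 11)/(-9 + 11) = 322*38 - 1/2 = 12236 + (½)*(-1) = 12236 - ½ = 24471/2 ≈ 12236.)
1/C = 1/(24471/2) = 2/24471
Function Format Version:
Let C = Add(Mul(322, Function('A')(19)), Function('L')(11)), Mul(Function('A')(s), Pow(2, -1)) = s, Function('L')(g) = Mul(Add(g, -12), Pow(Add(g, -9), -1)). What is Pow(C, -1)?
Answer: Rational(2, 24471) ≈ 8.1729e-5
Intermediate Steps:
Function('L')(g) = Mul(Pow(Add(-9, g), -1), Add(-12, g)) (Function('L')(g) = Mul(Add(-12, g), Pow(Add(-9, g), -1)) = Mul(Pow(Add(-9, g), -1), Add(-12, g)))
Function('A')(s) = Mul(2, s)
C = Rational(24471, 2) (C = Add(Mul(322, Mul(2, 19)), Mul(Pow(Add(-9, 11), -1), Add(-12, 11))) = Add(Mul(322, 38), Mul(Pow(2, -1), -1)) = Add(12236, Mul(Rational(1, 2), -1)) = Add(12236, Rational(-1, 2)) = Rational(24471, 2) ≈ 12236.)
Pow(C, -1) = Pow(Rational(24471, 2), -1) = Rational(2, 24471)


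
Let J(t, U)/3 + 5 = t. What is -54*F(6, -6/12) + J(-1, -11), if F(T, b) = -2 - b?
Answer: 63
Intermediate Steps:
J(t, U) = -15 + 3*t
-54*F(6, -6/12) + J(-1, -11) = -54*(-2 - (-6)/12) + (-15 + 3*(-1)) = -54*(-2 - (-6)/12) + (-15 - 3) = -54*(-2 - 1*(-½)) - 18 = -54*(-2 + ½) - 18 = -54*(-3/2) - 18 = 81 - 18 = 63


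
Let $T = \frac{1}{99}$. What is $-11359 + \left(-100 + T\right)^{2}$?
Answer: $- \frac{13339358}{9801} \approx -1361.0$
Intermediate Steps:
$T = \frac{1}{99} \approx 0.010101$
$-11359 + \left(-100 + T\right)^{2} = -11359 + \left(-100 + \frac{1}{99}\right)^{2} = -11359 + \left(- \frac{9899}{99}\right)^{2} = -11359 + \frac{97990201}{9801} = - \frac{13339358}{9801}$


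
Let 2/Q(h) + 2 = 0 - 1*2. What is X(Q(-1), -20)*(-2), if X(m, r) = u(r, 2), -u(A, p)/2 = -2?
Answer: -8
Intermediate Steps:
Q(h) = -½ (Q(h) = 2/(-2 + (0 - 1*2)) = 2/(-2 + (0 - 2)) = 2/(-2 - 2) = 2/(-4) = 2*(-¼) = -½)
u(A, p) = 4 (u(A, p) = -2*(-2) = 4)
X(m, r) = 4
X(Q(-1), -20)*(-2) = 4*(-2) = -8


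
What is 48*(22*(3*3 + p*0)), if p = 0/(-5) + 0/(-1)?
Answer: 9504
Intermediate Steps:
p = 0 (p = 0*(-⅕) + 0*(-1) = 0 + 0 = 0)
48*(22*(3*3 + p*0)) = 48*(22*(3*3 + 0*0)) = 48*(22*(9 + 0)) = 48*(22*9) = 48*198 = 9504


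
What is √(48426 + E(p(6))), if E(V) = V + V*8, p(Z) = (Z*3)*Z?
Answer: √49398 ≈ 222.26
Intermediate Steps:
p(Z) = 3*Z² (p(Z) = (3*Z)*Z = 3*Z²)
E(V) = 9*V (E(V) = V + 8*V = 9*V)
√(48426 + E(p(6))) = √(48426 + 9*(3*6²)) = √(48426 + 9*(3*36)) = √(48426 + 9*108) = √(48426 + 972) = √49398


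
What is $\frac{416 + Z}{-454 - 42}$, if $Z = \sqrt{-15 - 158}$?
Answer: $- \frac{26}{31} - \frac{i \sqrt{173}}{496} \approx -0.83871 - 0.026518 i$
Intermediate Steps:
$Z = i \sqrt{173}$ ($Z = \sqrt{-173} = i \sqrt{173} \approx 13.153 i$)
$\frac{416 + Z}{-454 - 42} = \frac{416 + i \sqrt{173}}{-454 - 42} = \frac{416 + i \sqrt{173}}{-496} = \left(416 + i \sqrt{173}\right) \left(- \frac{1}{496}\right) = - \frac{26}{31} - \frac{i \sqrt{173}}{496}$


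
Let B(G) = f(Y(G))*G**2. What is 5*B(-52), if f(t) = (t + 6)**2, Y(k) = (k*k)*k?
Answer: 267275830902080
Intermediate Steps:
Y(k) = k**3 (Y(k) = k**2*k = k**3)
f(t) = (6 + t)**2
B(G) = G**2*(6 + G**3)**2 (B(G) = (6 + G**3)**2*G**2 = G**2*(6 + G**3)**2)
5*B(-52) = 5*((-52)**2*(6 + (-52)**3)**2) = 5*(2704*(6 - 140608)**2) = 5*(2704*(-140602)**2) = 5*(2704*19768922404) = 5*53455166180416 = 267275830902080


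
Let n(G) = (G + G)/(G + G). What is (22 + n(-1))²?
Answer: 529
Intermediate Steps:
n(G) = 1 (n(G) = (2*G)/((2*G)) = (2*G)*(1/(2*G)) = 1)
(22 + n(-1))² = (22 + 1)² = 23² = 529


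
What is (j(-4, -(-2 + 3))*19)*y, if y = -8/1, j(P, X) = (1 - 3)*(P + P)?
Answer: -2432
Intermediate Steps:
j(P, X) = -4*P
y = -8 (y = -8*1 = -8)
(j(-4, -(-2 + 3))*19)*y = (-4*(-4)*19)*(-8) = (16*19)*(-8) = 304*(-8) = -2432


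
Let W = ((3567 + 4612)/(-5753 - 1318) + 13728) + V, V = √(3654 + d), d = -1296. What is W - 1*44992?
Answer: -221075923/7071 + 3*√262 ≈ -31217.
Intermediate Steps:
V = 3*√262 (V = √(3654 - 1296) = √2358 = 3*√262 ≈ 48.559)
W = 97062509/7071 + 3*√262 (W = ((3567 + 4612)/(-5753 - 1318) + 13728) + 3*√262 = (8179/(-7071) + 13728) + 3*√262 = (8179*(-1/7071) + 13728) + 3*√262 = (-8179/7071 + 13728) + 3*√262 = 97062509/7071 + 3*√262 ≈ 13775.)
W - 1*44992 = (97062509/7071 + 3*√262) - 1*44992 = (97062509/7071 + 3*√262) - 44992 = -221075923/7071 + 3*√262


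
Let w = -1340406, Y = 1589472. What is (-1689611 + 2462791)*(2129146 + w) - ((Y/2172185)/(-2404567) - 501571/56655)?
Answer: 36092453875658844090599648041/59183675463949245 ≈ 6.0984e+11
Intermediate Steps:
(-1689611 + 2462791)*(2129146 + w) - ((Y/2172185)/(-2404567) - 501571/56655) = (-1689611 + 2462791)*(2129146 - 1340406) - ((1589472/2172185)/(-2404567) - 501571/56655) = 773180*788740 - ((1589472*(1/2172185))*(-1/2404567) - 501571*1/56655) = 609837993200 - ((1589472/2172185)*(-1/2404567) - 501571/56655) = 609837993200 - (-1589472/5223164368895 - 501571/56655) = 609837993200 - 1*(-523957573144514041/59183675463949245) = 609837993200 + 523957573144514041/59183675463949245 = 36092453875658844090599648041/59183675463949245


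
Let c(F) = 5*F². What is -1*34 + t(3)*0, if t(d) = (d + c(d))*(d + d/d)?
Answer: -34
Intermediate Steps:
t(d) = (1 + d)*(d + 5*d²) (t(d) = (d + 5*d²)*(d + d/d) = (d + 5*d²)*(d + 1) = (d + 5*d²)*(1 + d) = (1 + d)*(d + 5*d²))
-1*34 + t(3)*0 = -1*34 + (3*(1 + 5*3² + 6*3))*0 = -34 + (3*(1 + 5*9 + 18))*0 = -34 + (3*(1 + 45 + 18))*0 = -34 + (3*64)*0 = -34 + 192*0 = -34 + 0 = -34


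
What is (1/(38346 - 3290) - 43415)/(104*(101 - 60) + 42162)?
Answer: -1521956239/1627509856 ≈ -0.93514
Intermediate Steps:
(1/(38346 - 3290) - 43415)/(104*(101 - 60) + 42162) = (1/35056 - 43415)/(104*41 + 42162) = (1/35056 - 43415)/(4264 + 42162) = -1521956239/35056/46426 = -1521956239/35056*1/46426 = -1521956239/1627509856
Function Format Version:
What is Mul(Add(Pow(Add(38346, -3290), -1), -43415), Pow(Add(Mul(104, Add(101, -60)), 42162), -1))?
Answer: Rational(-1521956239, 1627509856) ≈ -0.93514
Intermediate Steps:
Mul(Add(Pow(Add(38346, -3290), -1), -43415), Pow(Add(Mul(104, Add(101, -60)), 42162), -1)) = Mul(Add(Pow(35056, -1), -43415), Pow(Add(Mul(104, 41), 42162), -1)) = Mul(Add(Rational(1, 35056), -43415), Pow(Add(4264, 42162), -1)) = Mul(Rational(-1521956239, 35056), Pow(46426, -1)) = Mul(Rational(-1521956239, 35056), Rational(1, 46426)) = Rational(-1521956239, 1627509856)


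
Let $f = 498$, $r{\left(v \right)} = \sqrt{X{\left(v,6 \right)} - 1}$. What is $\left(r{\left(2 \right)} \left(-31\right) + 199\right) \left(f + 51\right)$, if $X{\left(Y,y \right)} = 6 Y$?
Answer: $109251 - 17019 \sqrt{11} \approx 52805.0$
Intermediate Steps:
$r{\left(v \right)} = \sqrt{-1 + 6 v}$ ($r{\left(v \right)} = \sqrt{6 v - 1} = \sqrt{-1 + 6 v}$)
$\left(r{\left(2 \right)} \left(-31\right) + 199\right) \left(f + 51\right) = \left(\sqrt{-1 + 6 \cdot 2} \left(-31\right) + 199\right) \left(498 + 51\right) = \left(\sqrt{-1 + 12} \left(-31\right) + 199\right) 549 = \left(\sqrt{11} \left(-31\right) + 199\right) 549 = \left(- 31 \sqrt{11} + 199\right) 549 = \left(199 - 31 \sqrt{11}\right) 549 = 109251 - 17019 \sqrt{11}$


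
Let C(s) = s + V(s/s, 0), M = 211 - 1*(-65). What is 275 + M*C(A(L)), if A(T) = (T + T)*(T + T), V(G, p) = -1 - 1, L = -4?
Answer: 17387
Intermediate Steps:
V(G, p) = -2
M = 276 (M = 211 + 65 = 276)
A(T) = 4*T² (A(T) = (2*T)*(2*T) = 4*T²)
C(s) = -2 + s (C(s) = s - 2 = -2 + s)
275 + M*C(A(L)) = 275 + 276*(-2 + 4*(-4)²) = 275 + 276*(-2 + 4*16) = 275 + 276*(-2 + 64) = 275 + 276*62 = 275 + 17112 = 17387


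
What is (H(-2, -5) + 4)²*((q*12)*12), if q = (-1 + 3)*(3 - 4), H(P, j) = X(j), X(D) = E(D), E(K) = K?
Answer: -288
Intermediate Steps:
X(D) = D
H(P, j) = j
q = -2 (q = 2*(-1) = -2)
(H(-2, -5) + 4)²*((q*12)*12) = (-5 + 4)²*(-2*12*12) = (-1)²*(-24*12) = 1*(-288) = -288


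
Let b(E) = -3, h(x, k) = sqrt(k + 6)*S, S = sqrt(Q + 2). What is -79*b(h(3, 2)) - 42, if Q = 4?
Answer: 195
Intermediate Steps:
S = sqrt(6) (S = sqrt(4 + 2) = sqrt(6) ≈ 2.4495)
h(x, k) = sqrt(6)*sqrt(6 + k) (h(x, k) = sqrt(k + 6)*sqrt(6) = sqrt(6 + k)*sqrt(6) = sqrt(6)*sqrt(6 + k))
-79*b(h(3, 2)) - 42 = -79*(-3) - 42 = 237 - 42 = 195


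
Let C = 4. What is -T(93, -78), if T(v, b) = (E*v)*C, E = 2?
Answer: -744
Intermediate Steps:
T(v, b) = 8*v (T(v, b) = (2*v)*4 = 8*v)
-T(93, -78) = -8*93 = -1*744 = -744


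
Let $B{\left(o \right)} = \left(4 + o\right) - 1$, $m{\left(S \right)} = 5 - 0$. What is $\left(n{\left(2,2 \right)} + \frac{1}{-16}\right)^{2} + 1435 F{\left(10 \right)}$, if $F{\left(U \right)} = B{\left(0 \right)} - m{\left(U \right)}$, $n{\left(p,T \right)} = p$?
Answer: $- \frac{733759}{256} \approx -2866.2$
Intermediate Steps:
$m{\left(S \right)} = 5$ ($m{\left(S \right)} = 5 + 0 = 5$)
$B{\left(o \right)} = 3 + o$
$F{\left(U \right)} = -2$ ($F{\left(U \right)} = \left(3 + 0\right) - 5 = 3 - 5 = -2$)
$\left(n{\left(2,2 \right)} + \frac{1}{-16}\right)^{2} + 1435 F{\left(10 \right)} = \left(2 + \frac{1}{-16}\right)^{2} + 1435 \left(-2\right) = \left(2 - \frac{1}{16}\right)^{2} - 2870 = \left(\frac{31}{16}\right)^{2} - 2870 = \frac{961}{256} - 2870 = - \frac{733759}{256}$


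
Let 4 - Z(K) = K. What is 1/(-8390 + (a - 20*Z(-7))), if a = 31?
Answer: -1/8579 ≈ -0.00011656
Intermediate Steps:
Z(K) = 4 - K
1/(-8390 + (a - 20*Z(-7))) = 1/(-8390 + (31 - 20*(4 - 1*(-7)))) = 1/(-8390 + (31 - 20*(4 + 7))) = 1/(-8390 + (31 - 20*11)) = 1/(-8390 + (31 - 220)) = 1/(-8390 - 189) = 1/(-8579) = -1/8579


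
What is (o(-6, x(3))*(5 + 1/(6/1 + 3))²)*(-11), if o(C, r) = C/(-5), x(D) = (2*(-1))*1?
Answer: -46552/135 ≈ -344.83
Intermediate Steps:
x(D) = -2 (x(D) = -2*1 = -2)
o(C, r) = -C/5 (o(C, r) = C*(-⅕) = -C/5)
(o(-6, x(3))*(5 + 1/(6/1 + 3))²)*(-11) = ((-⅕*(-6))*(5 + 1/(6/1 + 3))²)*(-11) = (6*(5 + 1/(6*1 + 3))²/5)*(-11) = (6*(5 + 1/(6 + 3))²/5)*(-11) = (6*(5 + 1/9)²/5)*(-11) = (6*(5 + ⅑)²/5)*(-11) = (6*(46/9)²/5)*(-11) = ((6/5)*(2116/81))*(-11) = (4232/135)*(-11) = -46552/135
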